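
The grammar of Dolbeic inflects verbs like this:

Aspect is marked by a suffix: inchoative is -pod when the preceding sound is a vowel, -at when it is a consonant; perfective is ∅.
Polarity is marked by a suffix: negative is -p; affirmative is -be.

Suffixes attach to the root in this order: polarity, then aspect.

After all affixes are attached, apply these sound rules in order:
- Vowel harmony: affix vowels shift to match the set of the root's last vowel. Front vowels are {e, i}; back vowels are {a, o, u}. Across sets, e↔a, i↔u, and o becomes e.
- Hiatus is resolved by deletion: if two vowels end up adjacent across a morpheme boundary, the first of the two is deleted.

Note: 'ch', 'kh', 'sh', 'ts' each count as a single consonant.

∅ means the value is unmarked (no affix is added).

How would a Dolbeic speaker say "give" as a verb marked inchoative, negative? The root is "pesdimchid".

pesdimchidpet

Attach polarity negative -p → pesdimchidp.
Attach aspect inchoative -at (after consonant 'p') → pesdimchidpat.
Apply vowel harmony: pesdimchidpat → pesdimchidpet.
Vowel deletion: no change.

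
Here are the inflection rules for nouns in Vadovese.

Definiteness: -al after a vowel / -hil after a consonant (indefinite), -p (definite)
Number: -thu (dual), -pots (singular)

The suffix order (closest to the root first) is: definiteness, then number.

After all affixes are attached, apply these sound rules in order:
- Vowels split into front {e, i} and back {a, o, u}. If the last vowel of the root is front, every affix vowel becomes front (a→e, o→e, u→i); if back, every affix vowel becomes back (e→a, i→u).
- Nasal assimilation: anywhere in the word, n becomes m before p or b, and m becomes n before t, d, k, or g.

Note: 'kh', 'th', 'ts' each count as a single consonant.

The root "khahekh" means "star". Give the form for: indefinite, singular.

khahekhhilpets

Attach definiteness indefinite -hil (after consonant 'kh') → khahekhhil.
Attach number singular -pots → khahekhhilpots.
Apply vowel harmony: khahekhhilpots → khahekhhilpets.
Nasal assimilation: no change.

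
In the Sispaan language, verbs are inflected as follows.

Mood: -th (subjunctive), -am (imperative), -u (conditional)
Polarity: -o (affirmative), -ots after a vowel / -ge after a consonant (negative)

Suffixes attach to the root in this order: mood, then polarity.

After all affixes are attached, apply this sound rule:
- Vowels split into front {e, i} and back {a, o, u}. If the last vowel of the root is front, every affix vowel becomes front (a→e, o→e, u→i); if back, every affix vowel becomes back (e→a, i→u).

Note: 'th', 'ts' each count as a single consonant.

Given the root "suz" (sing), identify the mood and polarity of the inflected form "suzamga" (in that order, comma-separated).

Segment: suz-am-ge.
mood: -am → imperative.
polarity: -ots/ge → negative.

imperative, negative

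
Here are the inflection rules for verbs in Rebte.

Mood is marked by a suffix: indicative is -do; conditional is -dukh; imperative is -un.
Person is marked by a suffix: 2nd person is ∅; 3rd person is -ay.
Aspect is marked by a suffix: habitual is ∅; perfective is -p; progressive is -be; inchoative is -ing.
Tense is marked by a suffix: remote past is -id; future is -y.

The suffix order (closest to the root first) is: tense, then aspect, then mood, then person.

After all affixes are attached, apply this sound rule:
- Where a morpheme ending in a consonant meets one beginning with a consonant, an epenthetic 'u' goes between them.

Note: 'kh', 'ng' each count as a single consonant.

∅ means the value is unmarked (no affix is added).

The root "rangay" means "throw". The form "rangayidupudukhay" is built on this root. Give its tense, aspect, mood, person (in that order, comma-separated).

Segment: rangay-id-p-dukh-ay.
tense: -id → remote past.
aspect: -p → perfective.
mood: -dukh → conditional.
person: -ay → 3rd person.

remote past, perfective, conditional, 3rd person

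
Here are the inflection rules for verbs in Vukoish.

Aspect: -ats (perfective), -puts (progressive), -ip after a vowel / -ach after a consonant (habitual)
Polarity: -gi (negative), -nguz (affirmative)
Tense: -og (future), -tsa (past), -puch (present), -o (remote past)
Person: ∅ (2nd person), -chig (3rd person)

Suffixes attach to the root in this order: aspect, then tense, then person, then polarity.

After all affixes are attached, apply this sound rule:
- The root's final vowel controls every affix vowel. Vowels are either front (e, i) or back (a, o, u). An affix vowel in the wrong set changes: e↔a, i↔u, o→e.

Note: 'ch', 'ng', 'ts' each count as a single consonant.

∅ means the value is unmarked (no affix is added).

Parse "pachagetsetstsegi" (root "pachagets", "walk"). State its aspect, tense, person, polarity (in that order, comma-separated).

perfective, past, 2nd person, negative

Segment: pachagets-ats-tsa-gi.
aspect: -ats → perfective.
tense: -tsa → past.
person: ∅ → 2nd person.
polarity: -gi → negative.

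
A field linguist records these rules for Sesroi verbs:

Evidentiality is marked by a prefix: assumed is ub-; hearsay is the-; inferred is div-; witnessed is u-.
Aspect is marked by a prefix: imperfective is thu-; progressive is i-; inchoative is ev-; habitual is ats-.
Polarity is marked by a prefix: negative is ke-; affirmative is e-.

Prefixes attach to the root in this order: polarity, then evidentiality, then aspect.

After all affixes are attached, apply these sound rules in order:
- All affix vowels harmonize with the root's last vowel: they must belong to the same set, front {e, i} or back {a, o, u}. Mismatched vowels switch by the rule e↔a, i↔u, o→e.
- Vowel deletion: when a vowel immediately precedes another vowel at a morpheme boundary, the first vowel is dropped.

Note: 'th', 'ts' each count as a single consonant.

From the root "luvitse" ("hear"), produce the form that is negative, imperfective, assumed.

thibkeluvitse

Attach polarity negative ke- → keluvitse.
Attach evidentiality assumed ub- → ubkeluvitse.
Attach aspect imperfective thu- → thuubkeluvitse.
Apply vowel harmony: thuubkeluvitse → thiibkeluvitse.
Apply vowel deletion: thiibkeluvitse → thibkeluvitse.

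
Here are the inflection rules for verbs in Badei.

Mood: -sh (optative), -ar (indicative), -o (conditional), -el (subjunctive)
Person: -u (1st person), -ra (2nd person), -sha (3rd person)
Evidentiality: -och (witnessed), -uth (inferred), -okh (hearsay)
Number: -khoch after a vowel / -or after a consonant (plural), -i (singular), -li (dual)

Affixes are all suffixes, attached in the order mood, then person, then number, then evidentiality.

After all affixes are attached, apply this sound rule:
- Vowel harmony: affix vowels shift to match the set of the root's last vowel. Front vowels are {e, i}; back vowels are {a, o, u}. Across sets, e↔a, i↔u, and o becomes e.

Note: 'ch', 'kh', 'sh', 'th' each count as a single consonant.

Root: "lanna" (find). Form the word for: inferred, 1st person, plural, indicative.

Attach mood indicative -ar → lannaar.
Attach person 1st person -u → lannaaru.
Attach number plural -khoch (after vowel 'u') → lannaarukhoch.
Attach evidentiality inferred -uth → lannaarukhochuth.
Vowel harmony: no change.

lannaarukhochuth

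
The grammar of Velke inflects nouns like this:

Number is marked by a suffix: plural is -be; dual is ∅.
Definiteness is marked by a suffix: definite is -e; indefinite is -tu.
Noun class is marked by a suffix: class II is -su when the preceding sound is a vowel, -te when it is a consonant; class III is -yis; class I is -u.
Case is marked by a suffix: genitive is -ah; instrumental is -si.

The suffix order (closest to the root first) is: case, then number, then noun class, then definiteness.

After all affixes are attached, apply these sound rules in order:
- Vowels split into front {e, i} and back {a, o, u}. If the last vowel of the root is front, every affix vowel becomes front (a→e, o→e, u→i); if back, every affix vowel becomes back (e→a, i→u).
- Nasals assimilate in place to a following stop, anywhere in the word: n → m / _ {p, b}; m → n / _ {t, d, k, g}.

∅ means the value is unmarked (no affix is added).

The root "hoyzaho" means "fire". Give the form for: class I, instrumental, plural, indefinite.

hoyzahosubautu

Attach case instrumental -si → hoyzahosi.
Attach number plural -be → hoyzahosibe.
Attach noun class class I -u → hoyzahosibeu.
Attach definiteness indefinite -tu → hoyzahosibeutu.
Apply vowel harmony: hoyzahosibeutu → hoyzahosubautu.
Nasal assimilation: no change.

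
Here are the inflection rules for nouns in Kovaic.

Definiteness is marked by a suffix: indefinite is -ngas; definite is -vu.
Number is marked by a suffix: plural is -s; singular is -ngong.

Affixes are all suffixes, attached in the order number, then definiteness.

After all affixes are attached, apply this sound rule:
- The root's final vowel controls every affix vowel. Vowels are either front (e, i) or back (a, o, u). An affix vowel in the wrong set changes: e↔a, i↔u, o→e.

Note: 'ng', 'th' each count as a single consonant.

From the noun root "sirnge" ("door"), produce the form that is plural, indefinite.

Attach number plural -s → sirnges.
Attach definiteness indefinite -ngas → sirngesngas.
Apply vowel harmony: sirngesngas → sirngesnges.

sirngesnges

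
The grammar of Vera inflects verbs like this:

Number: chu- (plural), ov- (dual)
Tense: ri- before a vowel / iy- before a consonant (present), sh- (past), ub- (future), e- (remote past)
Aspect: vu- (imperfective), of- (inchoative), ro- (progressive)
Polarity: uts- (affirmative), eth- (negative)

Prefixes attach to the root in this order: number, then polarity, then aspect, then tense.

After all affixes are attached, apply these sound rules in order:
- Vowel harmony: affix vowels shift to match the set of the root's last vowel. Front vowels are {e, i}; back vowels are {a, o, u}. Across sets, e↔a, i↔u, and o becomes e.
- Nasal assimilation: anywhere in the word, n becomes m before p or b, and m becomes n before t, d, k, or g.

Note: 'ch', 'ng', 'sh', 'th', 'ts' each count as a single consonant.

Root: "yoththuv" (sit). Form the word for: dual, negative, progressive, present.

uyroathovyoththuv

Attach number dual ov- → ovyoththuv.
Attach polarity negative eth- → ethovyoththuv.
Attach aspect progressive ro- → roethovyoththuv.
Attach tense present iy- (before consonant 'r') → iyroethovyoththuv.
Apply vowel harmony: iyroethovyoththuv → uyroathovyoththuv.
Nasal assimilation: no change.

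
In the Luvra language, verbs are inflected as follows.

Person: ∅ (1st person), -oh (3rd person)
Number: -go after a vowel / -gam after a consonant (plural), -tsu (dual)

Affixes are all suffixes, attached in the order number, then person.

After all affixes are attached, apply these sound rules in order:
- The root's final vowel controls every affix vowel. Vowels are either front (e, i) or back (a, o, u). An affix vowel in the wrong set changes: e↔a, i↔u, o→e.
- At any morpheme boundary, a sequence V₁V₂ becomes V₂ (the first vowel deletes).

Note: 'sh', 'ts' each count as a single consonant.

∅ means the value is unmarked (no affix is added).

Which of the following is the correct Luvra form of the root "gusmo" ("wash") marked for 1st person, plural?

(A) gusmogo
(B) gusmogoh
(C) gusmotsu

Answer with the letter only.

Attach number plural -go (after vowel 'o') → gusmogo.
person = 1st person: zero marking, form stays gusmogo.
Vowel harmony: no change.
Vowel deletion: no change.
So the correct form is gusmogo, option (A).
(B) gusmogoh is wrong: it uses 3rd person instead of 1st person for person.
(C) gusmotsu is wrong: it uses dual instead of plural for number.

A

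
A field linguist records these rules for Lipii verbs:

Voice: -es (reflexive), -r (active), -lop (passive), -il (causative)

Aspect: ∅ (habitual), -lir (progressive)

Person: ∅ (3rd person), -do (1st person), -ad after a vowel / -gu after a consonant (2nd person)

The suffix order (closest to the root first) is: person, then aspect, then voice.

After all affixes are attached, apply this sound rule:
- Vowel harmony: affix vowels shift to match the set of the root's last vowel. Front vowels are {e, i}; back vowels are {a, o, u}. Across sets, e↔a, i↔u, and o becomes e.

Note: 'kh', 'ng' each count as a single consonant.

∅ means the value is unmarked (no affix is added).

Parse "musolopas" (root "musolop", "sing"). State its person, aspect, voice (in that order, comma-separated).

Segment: musolop-es.
person: ∅ → 3rd person.
aspect: ∅ → habitual.
voice: -es → reflexive.

3rd person, habitual, reflexive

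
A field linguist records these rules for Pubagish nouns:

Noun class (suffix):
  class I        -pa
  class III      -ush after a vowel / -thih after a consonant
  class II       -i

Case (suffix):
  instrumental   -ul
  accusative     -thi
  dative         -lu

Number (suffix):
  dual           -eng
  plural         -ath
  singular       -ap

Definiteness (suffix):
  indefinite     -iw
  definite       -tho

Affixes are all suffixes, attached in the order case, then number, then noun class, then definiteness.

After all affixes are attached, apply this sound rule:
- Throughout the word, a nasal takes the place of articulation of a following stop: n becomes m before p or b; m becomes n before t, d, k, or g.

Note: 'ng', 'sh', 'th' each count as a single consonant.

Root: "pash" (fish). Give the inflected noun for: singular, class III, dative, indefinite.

pashluapthihiw

Attach case dative -lu → pashlu.
Attach number singular -ap → pashluap.
Attach noun class class III -thih (after consonant 'p') → pashluapthih.
Attach definiteness indefinite -iw → pashluapthihiw.
Nasal assimilation: no change.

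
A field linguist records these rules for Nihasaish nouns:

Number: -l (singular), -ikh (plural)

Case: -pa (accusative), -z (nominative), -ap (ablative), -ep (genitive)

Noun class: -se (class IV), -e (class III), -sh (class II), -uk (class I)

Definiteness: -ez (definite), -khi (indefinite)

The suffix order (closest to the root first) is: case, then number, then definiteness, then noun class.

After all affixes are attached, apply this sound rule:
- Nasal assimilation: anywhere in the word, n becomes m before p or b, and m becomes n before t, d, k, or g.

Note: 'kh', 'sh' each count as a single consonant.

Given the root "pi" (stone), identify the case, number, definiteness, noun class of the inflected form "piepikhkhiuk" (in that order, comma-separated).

genitive, plural, indefinite, class I

Segment: pi-ep-ikh-khi-uk.
case: -ep → genitive.
number: -ikh → plural.
definiteness: -khi → indefinite.
noun class: -uk → class I.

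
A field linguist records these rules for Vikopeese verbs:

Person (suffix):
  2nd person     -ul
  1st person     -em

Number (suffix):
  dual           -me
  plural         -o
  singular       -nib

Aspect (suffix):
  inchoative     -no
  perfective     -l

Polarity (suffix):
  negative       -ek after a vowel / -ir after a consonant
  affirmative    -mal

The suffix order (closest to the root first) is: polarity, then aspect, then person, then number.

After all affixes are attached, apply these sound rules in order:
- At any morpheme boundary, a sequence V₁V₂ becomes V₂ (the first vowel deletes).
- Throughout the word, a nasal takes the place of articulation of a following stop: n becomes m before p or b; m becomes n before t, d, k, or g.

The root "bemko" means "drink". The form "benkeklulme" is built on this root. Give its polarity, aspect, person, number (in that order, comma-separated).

Segment: bemko-ek-l-ul-me.
polarity: -ek/ir → negative.
aspect: -l → perfective.
person: -ul → 2nd person.
number: -me → dual.

negative, perfective, 2nd person, dual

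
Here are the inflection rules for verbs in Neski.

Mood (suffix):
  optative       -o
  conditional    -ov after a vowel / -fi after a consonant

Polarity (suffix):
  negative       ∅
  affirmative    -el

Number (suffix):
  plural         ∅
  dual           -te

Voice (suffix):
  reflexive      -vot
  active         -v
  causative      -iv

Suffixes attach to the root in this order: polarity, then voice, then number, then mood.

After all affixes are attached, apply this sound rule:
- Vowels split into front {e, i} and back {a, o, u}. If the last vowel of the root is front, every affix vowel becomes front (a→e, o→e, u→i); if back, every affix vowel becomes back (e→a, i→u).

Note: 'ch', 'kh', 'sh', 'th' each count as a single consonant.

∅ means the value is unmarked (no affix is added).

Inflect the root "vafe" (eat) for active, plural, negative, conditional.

vafevfi

polarity = negative: zero marking, form stays vafe.
Attach voice active -v → vafev.
number = plural: zero marking, form stays vafev.
Attach mood conditional -fi (after consonant 'v') → vafevfi.
Vowel harmony: no change.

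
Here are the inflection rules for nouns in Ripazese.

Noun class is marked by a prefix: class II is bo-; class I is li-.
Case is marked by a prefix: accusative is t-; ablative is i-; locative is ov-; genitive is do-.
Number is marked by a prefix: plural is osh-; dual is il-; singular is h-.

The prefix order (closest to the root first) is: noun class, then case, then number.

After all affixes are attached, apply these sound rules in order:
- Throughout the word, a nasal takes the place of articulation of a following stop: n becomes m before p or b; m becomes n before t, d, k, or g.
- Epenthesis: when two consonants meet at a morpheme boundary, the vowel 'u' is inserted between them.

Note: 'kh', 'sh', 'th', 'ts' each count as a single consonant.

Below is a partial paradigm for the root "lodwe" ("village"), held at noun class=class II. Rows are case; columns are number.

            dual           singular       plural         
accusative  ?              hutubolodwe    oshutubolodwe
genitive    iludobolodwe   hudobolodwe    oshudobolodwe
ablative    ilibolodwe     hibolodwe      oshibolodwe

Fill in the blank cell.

ilutubolodwe

Attach noun class class II bo- → bolodwe.
Attach case accusative t- → tbolodwe.
Attach number dual il- → iltbolodwe.
Nasal assimilation: no change.
Apply epenthesis: iltbolodwe → ilutubolodwe.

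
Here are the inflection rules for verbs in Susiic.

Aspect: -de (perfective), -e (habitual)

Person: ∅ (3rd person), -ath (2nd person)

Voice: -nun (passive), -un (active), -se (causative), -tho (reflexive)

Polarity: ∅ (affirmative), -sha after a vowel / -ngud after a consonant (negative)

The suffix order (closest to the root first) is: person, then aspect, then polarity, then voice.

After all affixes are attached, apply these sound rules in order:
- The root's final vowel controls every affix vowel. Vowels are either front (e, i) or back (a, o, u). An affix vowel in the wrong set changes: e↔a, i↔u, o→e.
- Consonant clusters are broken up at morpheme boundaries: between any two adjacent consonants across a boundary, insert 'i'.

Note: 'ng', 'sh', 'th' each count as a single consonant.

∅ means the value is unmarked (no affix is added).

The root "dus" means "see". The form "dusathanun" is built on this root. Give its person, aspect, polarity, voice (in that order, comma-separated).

Segment: dus-ath-e-nun.
person: -ath → 2nd person.
aspect: -e → habitual.
polarity: ∅ → affirmative.
voice: -nun → passive.

2nd person, habitual, affirmative, passive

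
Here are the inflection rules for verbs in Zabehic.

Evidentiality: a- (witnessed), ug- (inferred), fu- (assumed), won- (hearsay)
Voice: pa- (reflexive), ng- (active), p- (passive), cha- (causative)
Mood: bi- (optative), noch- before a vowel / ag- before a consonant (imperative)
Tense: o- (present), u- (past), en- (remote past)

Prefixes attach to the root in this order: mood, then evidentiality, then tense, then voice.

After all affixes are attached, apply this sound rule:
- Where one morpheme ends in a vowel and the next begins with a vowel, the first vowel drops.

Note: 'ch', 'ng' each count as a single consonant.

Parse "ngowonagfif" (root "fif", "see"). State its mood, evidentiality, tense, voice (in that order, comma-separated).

imperative, hearsay, present, active

Segment: ng-o-won-ag-fif.
mood: noch/ag- → imperative.
evidentiality: won- → hearsay.
tense: o- → present.
voice: ng- → active.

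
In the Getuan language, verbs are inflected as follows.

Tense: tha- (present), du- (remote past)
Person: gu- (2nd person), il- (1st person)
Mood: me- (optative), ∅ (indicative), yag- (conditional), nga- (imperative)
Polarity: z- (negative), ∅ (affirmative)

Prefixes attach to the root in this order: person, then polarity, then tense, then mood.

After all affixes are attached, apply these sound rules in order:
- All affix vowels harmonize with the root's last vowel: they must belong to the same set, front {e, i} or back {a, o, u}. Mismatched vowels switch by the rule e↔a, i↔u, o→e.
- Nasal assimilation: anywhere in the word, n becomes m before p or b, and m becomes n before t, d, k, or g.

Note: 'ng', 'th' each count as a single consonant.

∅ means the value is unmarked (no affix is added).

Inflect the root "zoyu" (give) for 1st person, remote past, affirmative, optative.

Attach person 1st person il- → ilzoyu.
polarity = affirmative: zero marking, form stays ilzoyu.
Attach tense remote past du- → duilzoyu.
Attach mood optative me- → meduilzoyu.
Apply vowel harmony: meduilzoyu → maduulzoyu.
Nasal assimilation: no change.

maduulzoyu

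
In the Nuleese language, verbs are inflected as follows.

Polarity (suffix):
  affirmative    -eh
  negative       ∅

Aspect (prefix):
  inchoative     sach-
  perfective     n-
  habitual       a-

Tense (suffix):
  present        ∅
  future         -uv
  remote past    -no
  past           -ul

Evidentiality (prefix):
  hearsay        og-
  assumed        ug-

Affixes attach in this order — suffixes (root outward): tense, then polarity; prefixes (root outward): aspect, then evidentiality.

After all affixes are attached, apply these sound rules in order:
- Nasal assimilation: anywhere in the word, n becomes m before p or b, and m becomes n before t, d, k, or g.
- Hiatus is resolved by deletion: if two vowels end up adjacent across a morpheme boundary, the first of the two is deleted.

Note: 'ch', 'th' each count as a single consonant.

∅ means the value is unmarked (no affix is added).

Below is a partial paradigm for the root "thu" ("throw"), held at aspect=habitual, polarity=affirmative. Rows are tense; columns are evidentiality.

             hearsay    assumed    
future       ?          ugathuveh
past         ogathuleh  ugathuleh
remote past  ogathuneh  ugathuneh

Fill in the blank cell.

Attach tense future -uv → thuuv.
Attach aspect habitual a- → athuuv.
Attach evidentiality hearsay og- → ogathuuv.
Attach polarity affirmative -eh → ogathuuveh.
Nasal assimilation: no change.
Apply vowel deletion: ogathuuveh → ogathuveh.

ogathuveh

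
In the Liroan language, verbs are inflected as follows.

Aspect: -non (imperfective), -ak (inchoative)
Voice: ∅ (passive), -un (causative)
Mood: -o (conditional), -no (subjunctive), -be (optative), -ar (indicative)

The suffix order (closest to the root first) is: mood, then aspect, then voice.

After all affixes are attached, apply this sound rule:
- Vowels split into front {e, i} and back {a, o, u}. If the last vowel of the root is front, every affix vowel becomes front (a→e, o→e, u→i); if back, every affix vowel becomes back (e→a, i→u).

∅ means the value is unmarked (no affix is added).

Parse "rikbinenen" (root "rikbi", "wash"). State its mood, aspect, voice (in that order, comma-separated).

subjunctive, imperfective, passive

Segment: rikbi-no-non.
mood: -no → subjunctive.
aspect: -non → imperfective.
voice: ∅ → passive.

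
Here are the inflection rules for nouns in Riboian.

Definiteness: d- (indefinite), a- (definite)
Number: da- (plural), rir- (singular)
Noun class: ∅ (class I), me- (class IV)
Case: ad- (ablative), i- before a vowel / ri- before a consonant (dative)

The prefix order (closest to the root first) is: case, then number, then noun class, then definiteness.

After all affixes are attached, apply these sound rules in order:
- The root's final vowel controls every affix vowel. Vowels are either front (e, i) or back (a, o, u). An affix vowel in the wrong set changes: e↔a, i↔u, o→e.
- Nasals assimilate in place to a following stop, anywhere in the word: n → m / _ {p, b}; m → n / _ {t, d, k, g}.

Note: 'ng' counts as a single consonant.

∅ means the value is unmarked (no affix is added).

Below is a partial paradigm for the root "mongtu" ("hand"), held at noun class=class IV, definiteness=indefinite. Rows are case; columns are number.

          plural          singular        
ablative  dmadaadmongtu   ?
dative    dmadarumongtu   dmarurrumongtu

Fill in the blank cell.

Attach case ablative ad- → admongtu.
Attach number singular rir- → riradmongtu.
Attach noun class class IV me- → meriradmongtu.
Attach definiteness indefinite d- → dmeriradmongtu.
Apply vowel harmony: dmeriradmongtu → dmaruradmongtu.
Nasal assimilation: no change.

dmaruradmongtu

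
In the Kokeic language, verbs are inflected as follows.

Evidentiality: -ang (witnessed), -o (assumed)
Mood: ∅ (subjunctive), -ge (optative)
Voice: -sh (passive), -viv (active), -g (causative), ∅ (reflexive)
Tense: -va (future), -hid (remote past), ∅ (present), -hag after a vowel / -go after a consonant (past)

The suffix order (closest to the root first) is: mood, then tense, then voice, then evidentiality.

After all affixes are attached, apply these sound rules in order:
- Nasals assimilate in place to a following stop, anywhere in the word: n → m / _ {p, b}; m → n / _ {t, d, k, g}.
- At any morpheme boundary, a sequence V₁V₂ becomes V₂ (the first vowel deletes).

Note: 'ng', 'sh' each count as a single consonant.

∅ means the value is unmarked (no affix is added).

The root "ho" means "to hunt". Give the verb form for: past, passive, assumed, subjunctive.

mood = subjunctive: zero marking, form stays ho.
Attach tense past -hag (after vowel 'o') → hohag.
Attach voice passive -sh → hohagsh.
Attach evidentiality assumed -o → hohagsho.
Nasal assimilation: no change.
Vowel deletion: no change.

hohagsho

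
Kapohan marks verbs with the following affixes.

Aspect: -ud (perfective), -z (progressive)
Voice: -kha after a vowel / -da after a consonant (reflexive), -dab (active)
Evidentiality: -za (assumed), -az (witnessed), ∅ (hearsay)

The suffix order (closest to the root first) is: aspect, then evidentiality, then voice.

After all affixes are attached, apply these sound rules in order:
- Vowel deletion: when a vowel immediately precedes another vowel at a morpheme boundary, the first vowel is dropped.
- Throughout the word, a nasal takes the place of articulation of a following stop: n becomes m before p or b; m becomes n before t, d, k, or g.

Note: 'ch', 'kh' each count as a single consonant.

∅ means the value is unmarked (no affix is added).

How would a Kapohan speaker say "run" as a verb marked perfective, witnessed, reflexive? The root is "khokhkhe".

Attach aspect perfective -ud → khokhkheud.
Attach evidentiality witnessed -az → khokhkheudaz.
Attach voice reflexive -da (after consonant 'z') → khokhkheudazda.
Apply vowel deletion: khokhkheudazda → khokhkhudazda.
Nasal assimilation: no change.

khokhkhudazda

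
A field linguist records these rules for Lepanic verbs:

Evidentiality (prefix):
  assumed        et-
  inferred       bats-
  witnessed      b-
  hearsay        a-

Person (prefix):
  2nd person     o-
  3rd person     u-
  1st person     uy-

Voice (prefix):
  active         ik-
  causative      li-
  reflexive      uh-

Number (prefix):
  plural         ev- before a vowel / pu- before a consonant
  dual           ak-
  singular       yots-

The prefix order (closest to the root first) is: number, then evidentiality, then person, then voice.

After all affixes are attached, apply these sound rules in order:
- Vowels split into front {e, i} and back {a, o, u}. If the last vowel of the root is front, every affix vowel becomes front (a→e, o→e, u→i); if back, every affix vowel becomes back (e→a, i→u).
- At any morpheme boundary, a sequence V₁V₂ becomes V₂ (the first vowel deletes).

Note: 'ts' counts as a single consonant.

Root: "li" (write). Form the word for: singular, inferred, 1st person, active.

Attach number singular yots- → yotsli.
Attach evidentiality inferred bats- → batsyotsli.
Attach person 1st person uy- → uybatsyotsli.
Attach voice active ik- → ikuybatsyotsli.
Apply vowel harmony: ikuybatsyotsli → ikiybetsyetsli.
Vowel deletion: no change.

ikiybetsyetsli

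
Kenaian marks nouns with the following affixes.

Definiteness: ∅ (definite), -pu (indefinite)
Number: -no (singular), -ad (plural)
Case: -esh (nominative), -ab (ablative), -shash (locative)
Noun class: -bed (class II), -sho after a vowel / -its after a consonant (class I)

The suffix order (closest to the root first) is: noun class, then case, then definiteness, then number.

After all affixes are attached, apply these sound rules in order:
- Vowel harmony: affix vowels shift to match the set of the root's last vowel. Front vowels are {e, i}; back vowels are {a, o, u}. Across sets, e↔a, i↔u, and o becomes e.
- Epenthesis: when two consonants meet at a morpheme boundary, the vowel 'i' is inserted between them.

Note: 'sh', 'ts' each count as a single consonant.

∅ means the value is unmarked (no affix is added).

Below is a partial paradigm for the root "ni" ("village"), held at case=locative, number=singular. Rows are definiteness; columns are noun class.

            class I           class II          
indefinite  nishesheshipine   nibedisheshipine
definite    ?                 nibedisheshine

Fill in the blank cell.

Attach noun class class I -sho (after vowel 'i') → nisho.
Attach case locative -shash → nishoshash.
definiteness = definite: zero marking, form stays nishoshash.
Attach number singular -no → nishoshashno.
Apply vowel harmony: nishoshashno → nishesheshne.
Apply epenthesis: nishesheshne → nishesheshine.

nishesheshine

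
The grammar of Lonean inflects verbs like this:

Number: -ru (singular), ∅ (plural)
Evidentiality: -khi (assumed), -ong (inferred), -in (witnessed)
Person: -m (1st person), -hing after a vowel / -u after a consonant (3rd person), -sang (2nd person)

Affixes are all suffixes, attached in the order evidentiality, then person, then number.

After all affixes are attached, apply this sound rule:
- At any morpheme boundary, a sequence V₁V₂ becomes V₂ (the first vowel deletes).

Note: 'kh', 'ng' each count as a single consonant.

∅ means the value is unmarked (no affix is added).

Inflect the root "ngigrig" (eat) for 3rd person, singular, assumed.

ngigrigkhihingru

Attach evidentiality assumed -khi → ngigrigkhi.
Attach person 3rd person -hing (after vowel 'i') → ngigrigkhihing.
Attach number singular -ru → ngigrigkhihingru.
Vowel deletion: no change.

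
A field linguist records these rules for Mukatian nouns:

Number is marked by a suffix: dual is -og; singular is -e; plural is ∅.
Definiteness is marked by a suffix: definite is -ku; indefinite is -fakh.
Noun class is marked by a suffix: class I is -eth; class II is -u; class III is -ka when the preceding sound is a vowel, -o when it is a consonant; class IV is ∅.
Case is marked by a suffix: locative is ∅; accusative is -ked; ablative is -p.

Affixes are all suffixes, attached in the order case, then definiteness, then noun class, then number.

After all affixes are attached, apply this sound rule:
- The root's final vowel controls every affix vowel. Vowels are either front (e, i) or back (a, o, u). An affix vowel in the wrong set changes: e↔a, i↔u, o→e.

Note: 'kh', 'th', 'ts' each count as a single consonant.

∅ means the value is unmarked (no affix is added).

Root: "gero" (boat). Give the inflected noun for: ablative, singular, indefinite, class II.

Attach case ablative -p → gerop.
Attach definiteness indefinite -fakh → geropfakh.
Attach noun class class II -u → geropfakhu.
Attach number singular -e → geropfakhue.
Apply vowel harmony: geropfakhue → geropfakhua.

geropfakhua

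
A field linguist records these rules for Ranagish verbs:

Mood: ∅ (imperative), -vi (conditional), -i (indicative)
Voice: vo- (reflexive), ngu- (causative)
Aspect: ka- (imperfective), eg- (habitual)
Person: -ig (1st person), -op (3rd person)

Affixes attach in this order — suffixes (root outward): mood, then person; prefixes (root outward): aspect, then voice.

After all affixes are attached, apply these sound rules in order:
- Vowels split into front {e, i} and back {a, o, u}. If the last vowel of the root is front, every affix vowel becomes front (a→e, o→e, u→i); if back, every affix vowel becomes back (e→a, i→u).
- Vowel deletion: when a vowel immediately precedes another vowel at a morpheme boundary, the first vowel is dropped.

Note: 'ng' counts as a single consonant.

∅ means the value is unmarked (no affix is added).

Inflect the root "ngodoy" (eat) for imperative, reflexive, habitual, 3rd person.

Attach aspect habitual eg- → egngodoy.
mood = imperative: zero marking, form stays egngodoy.
Attach person 3rd person -op → egngodoyop.
Attach voice reflexive vo- → voegngodoyop.
Apply vowel harmony: voegngodoyop → voagngodoyop.
Apply vowel deletion: voagngodoyop → vagngodoyop.

vagngodoyop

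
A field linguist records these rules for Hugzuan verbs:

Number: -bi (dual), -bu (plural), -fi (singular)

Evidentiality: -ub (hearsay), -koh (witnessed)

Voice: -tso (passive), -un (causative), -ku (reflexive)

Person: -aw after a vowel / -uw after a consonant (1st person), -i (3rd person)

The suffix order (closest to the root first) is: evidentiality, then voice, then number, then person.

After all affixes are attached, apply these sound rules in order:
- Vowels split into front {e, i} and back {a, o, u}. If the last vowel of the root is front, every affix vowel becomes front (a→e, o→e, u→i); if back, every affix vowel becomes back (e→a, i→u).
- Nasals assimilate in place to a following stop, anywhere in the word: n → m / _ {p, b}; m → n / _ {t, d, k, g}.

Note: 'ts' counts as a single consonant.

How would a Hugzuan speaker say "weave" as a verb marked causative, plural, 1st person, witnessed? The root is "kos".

Attach evidentiality witnessed -koh → koskoh.
Attach voice causative -un → koskohun.
Attach number plural -bu → koskohunbu.
Attach person 1st person -aw (after vowel 'u') → koskohunbuaw.
Vowel harmony: no change.
Apply nasal assimilation: koskohunbuaw → koskohumbuaw.

koskohumbuaw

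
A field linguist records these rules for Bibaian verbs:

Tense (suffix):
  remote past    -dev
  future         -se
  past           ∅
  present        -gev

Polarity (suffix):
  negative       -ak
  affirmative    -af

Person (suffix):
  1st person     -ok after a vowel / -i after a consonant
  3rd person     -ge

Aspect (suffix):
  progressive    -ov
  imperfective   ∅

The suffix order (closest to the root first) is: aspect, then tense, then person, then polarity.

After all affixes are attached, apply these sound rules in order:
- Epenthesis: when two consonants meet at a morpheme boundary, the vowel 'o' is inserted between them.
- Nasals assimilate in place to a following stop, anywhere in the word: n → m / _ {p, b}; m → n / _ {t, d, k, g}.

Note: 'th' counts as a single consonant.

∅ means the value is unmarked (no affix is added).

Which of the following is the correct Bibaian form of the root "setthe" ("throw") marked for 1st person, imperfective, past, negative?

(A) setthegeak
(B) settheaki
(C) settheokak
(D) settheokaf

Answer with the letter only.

C

aspect = imperfective: zero marking, form stays setthe.
tense = past: zero marking, form stays setthe.
Attach person 1st person -ok (after vowel 'e') → settheok.
Attach polarity negative -ak → settheokak.
Epenthesis: no change.
Nasal assimilation: no change.
So the correct form is settheokak, option (C).
(A) setthegeak is wrong: it uses 3rd person instead of 1st person for person.
(B) settheaki is wrong: it has the affixes in the wrong order.
(D) settheokaf is wrong: it uses affirmative instead of negative for polarity.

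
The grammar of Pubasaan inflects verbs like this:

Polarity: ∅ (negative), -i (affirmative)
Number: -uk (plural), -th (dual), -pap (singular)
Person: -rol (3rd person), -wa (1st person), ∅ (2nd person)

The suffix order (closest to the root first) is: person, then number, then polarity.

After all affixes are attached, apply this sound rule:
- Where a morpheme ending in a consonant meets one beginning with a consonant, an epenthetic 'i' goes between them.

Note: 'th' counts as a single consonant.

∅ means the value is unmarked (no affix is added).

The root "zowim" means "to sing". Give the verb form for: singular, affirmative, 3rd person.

Attach person 3rd person -rol → zowimrol.
Attach number singular -pap → zowimrolpap.
Attach polarity affirmative -i → zowimrolpapi.
Apply epenthesis: zowimrolpapi → zowimirolipapi.

zowimirolipapi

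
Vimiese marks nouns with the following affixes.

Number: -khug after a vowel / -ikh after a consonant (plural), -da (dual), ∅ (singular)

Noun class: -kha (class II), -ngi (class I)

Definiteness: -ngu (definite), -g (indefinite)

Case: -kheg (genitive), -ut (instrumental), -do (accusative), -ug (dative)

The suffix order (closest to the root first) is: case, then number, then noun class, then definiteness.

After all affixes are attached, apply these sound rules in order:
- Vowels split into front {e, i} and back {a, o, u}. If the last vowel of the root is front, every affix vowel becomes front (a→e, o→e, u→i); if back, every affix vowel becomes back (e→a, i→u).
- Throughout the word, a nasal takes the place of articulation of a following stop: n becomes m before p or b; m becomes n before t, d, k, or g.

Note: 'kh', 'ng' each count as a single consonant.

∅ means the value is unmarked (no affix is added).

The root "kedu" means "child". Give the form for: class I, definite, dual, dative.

keduugdangungu

Attach case dative -ug → keduug.
Attach number dual -da → keduugda.
Attach noun class class I -ngi → keduugdangi.
Attach definiteness definite -ngu → keduugdangingu.
Apply vowel harmony: keduugdangingu → keduugdangungu.
Nasal assimilation: no change.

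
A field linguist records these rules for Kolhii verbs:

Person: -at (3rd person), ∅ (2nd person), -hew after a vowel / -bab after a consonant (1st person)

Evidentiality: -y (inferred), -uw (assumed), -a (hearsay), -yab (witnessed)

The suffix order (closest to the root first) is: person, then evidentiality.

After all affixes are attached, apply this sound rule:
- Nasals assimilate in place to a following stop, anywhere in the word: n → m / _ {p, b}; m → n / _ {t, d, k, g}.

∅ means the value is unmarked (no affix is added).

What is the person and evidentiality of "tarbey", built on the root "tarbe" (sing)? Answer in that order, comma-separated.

2nd person, inferred

Segment: tarbe-y.
person: ∅ → 2nd person.
evidentiality: -y → inferred.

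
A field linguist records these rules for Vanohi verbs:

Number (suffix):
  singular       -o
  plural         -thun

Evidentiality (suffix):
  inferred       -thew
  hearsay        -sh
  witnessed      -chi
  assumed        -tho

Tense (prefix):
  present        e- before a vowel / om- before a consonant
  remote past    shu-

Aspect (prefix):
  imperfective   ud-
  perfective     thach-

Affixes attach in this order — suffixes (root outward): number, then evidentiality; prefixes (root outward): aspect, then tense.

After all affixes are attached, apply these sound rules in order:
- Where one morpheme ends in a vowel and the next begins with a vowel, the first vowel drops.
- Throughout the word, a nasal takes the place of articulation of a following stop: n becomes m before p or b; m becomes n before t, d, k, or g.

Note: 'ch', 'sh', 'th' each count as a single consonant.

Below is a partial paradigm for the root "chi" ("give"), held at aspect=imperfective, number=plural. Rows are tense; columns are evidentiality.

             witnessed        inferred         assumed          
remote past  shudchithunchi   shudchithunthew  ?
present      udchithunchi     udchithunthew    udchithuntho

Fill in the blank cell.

shudchithuntho

Attach aspect imperfective ud- → udchi.
Attach number plural -thun → udchithun.
Attach tense remote past shu- → shuudchithun.
Attach evidentiality assumed -tho → shuudchithuntho.
Apply vowel deletion: shuudchithuntho → shudchithuntho.
Nasal assimilation: no change.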